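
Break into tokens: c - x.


Scan left to right, longest-match per lexeme
Tokens: ID(c), OP(-), ID(x)


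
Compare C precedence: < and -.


'-' is additive (level 9); '<' is relational (level 7)
Higher level binds tighter
'-' has higher precedence than '<'


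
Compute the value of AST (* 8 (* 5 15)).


Evaluate inner: (* 5 15) = 75
Evaluate root: (* 8 75) = 600
Result: 600


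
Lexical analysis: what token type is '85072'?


Pattern: digits only
Type: INTEGER_LITERAL


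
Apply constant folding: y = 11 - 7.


11 - 7 = 4 at compile time
Optimized: y = 4


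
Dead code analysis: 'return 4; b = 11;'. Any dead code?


statement follows a return and is unreachable
Dead: 'b = 11'


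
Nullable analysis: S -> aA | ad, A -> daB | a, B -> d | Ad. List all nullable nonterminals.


A nonterminal is nullable iff some alternative derives ε (directly, or every symbol in it is nullable)
Nullable: {}


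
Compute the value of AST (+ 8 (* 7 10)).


Evaluate inner: (* 7 10) = 70
Evaluate root: (+ 8 70) = 78
Result: 78


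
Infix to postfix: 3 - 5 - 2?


Left to right (same or higher precedence on left)
Postfix: 3 5 - 2 -


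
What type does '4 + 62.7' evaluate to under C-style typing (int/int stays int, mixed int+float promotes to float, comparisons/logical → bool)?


Operand types: int + float
Rule: mixed int/float promotes to float; int/int stays int
Result type: float


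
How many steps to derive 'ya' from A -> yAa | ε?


Derivation: A => yAa => ya
Steps: 2


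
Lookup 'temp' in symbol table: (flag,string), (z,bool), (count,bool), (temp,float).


Lookup 'temp' → type float


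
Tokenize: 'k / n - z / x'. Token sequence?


Scan left to right, longest-match per lexeme
Tokens: ID(k), OP(/), ID(n), OP(-), ID(z), OP(/), ID(x)


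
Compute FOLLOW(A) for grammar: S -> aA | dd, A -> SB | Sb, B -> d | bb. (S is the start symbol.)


$ ∈ FOLLOW(S). For each A -> αBβ: add FIRST(β)\{ε} to FOLLOW(B); if β nullable, add FOLLOW(A).
FOLLOW(A) = {$, b, d}


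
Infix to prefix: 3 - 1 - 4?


left-to-right (same/higher precedence on left): tree is (- (- 3 1) 4)
Prefix: - - 3 1 4


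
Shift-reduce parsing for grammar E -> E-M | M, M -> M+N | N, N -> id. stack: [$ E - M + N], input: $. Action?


handle 'M+N' on top
Action: reduce (M -> M+N)


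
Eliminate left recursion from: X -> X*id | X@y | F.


Left-recursive alternatives: X*id, X@y; non-recursive: F
Introduce X': X -> FX', X' -> *idX' | @yX' | ε


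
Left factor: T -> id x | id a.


Common prefix: 'id'
Factored: T -> id T', T' -> x | a


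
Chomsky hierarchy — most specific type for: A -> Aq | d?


Left-linear: every RHS is a terminal or one nonterminal followed by a terminal
Classification: Type 3 (Regular)


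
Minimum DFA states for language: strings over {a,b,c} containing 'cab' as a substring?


KMP-style automaton: 3 progress states + 1 absorbing accept = 4
Minimal DFA: 4 states


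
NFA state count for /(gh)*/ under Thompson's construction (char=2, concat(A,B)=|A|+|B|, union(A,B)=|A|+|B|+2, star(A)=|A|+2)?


Syntax tree has 2 char leaf(s), 0 union(s), 1 star(s)
chars contribute 2×2 = 4; each union adds +2; each star adds +2
Total: 4 + 0 + 2 = 6 states


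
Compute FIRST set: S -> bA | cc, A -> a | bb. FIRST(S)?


Per alternative of S: FIRST(bA) = {b}; FIRST(cc) = {c}
FIRST(S) = {b, c}


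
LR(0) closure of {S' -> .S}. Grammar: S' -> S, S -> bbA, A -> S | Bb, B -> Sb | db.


Start: S' -> .S
For each item with dot before a nonterminal B, add B -> .γ for every B-production
Closure: [S' -> .S, S -> .bbA]


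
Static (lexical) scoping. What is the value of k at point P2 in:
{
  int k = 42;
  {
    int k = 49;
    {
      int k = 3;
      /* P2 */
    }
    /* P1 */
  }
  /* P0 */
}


k declared in the same block as P2
k = 3


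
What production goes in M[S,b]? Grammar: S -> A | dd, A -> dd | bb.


For [S, b]: 'b' ∈ FIRST(A)
Entry: S -> A


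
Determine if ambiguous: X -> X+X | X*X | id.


'id+id*id' has two parse trees (no precedence encoded between + and *)
Ambiguous


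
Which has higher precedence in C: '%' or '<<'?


'%' is multiplicative (level 10); '<<' is shift (level 8)
Higher level binds tighter
'%' has higher precedence than '<<'


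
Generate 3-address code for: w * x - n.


Break into single-operator statements:
t1 = w * x
t2 = t1 - n


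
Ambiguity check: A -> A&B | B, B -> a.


precedence layered via separate nonterminal B: deterministic
Unambiguous


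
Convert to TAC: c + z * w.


Break into single-operator statements:
t1 = z * w
t2 = c + t1


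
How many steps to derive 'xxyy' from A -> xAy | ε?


Derivation: A => xAy => xxAyy => xxyy
Steps: 3


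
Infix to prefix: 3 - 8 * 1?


'*' binds tighter: tree is (- 3 (* 8 1))
Prefix: - 3 * 8 1


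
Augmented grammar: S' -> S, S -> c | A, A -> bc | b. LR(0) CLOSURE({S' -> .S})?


Start: S' -> .S
For each item with dot before a nonterminal B, add B -> .γ for every B-production
Closure: [S' -> .S, S -> .c, S -> .A, A -> .bc, A -> .b]


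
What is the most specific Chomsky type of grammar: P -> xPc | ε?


Single nonterminal LHS, but x^n c^n is not regular
Classification: Type 2 (Context-Free)


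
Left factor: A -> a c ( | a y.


Common prefix: 'a'
Factored: A -> a A', A' -> c ( | y


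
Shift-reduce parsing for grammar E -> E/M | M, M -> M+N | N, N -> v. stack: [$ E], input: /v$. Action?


shift '/' to continue E -> E/M
Action: shift


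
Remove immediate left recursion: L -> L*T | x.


Left-recursive alternatives: L*T; non-recursive: x
Introduce L': L -> xL', L' -> *TL' | ε


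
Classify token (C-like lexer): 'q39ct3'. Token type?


Pattern: letter/underscore followed by alphanumerics, not a keyword
Type: IDENTIFIER


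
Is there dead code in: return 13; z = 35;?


statement follows a return and is unreachable
Dead: 'z = 35'


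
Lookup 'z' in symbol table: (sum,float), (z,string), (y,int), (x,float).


Lookup 'z' → type string


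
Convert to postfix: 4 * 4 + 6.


Left to right (same or higher precedence on left)
Postfix: 4 4 * 6 +


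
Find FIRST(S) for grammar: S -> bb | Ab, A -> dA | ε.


Per alternative of S: FIRST(bb) = {b}; FIRST(Ab) = {b, d}
FIRST(S) = {b, d}


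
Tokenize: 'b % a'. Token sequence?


Scan left to right, longest-match per lexeme
Tokens: ID(b), OP(%), ID(a)


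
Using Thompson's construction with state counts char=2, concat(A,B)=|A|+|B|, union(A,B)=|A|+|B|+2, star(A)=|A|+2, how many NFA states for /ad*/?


Syntax tree has 2 char leaf(s), 0 union(s), 1 star(s)
chars contribute 2×2 = 4; each union adds +2; each star adds +2
Total: 4 + 0 + 2 = 6 states


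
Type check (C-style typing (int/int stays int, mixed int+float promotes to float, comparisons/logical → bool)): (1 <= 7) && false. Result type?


Operand types: bool && bool
Rule: logical operators take bool operands and yield bool
Result type: bool


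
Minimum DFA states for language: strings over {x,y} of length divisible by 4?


Track length mod 4: states 0..3, accept at 0
Minimal DFA: 4 states


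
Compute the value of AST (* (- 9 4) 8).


Evaluate inner: (- 9 4) = 5
Evaluate root: (* 5 8) = 40
Result: 40


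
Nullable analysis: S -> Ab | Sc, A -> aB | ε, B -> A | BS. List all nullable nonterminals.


A nonterminal is nullable iff some alternative derives ε (directly, or every symbol in it is nullable)
Nullable: {A, B}


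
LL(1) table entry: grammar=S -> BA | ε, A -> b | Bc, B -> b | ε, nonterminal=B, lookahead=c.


For [B, c]: ε is nullable and 'c' ∈ FOLLOW(B)
Entry: B -> ε


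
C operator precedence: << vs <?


'<<' is shift (level 8); '<' is relational (level 7)
Higher level binds tighter
'<<' has higher precedence than '<'


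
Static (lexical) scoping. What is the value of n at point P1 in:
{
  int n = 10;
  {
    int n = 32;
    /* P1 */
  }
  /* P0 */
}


n declared in the same block as P1
n = 32


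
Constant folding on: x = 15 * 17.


15 * 17 = 255 at compile time
Optimized: x = 255


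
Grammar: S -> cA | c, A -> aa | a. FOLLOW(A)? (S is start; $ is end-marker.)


$ ∈ FOLLOW(S). For each A -> αBβ: add FIRST(β)\{ε} to FOLLOW(B); if β nullable, add FOLLOW(A).
FOLLOW(A) = {$}


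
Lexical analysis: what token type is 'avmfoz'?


Pattern: letter/underscore followed by alphanumerics, not a keyword
Type: IDENTIFIER


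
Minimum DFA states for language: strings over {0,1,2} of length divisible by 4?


Track length mod 4: states 0..3, accept at 0
Minimal DFA: 4 states


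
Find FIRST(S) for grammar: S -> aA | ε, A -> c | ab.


Per alternative of S: FIRST(aA) = {a}; FIRST(ε) = {ε}
FIRST(S) = {a, ε}


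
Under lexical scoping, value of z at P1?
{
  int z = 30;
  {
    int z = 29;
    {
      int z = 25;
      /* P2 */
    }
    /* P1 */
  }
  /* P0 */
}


z declared in the same block as P1
z = 29


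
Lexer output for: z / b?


Scan left to right, longest-match per lexeme
Tokens: ID(z), OP(/), ID(b)


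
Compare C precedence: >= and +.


'+' is additive (level 9); '>=' is relational (level 7)
Higher level binds tighter
'+' has higher precedence than '>='


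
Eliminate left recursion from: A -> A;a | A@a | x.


Left-recursive alternatives: A;a, A@a; non-recursive: x
Introduce A': A -> xA', A' -> ;aA' | @aA' | ε


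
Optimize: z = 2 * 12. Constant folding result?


2 * 12 = 24 at compile time
Optimized: z = 24


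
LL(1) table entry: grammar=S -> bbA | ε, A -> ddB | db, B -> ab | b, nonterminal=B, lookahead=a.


For [B, a]: 'a' ∈ FIRST(ab)
Entry: B -> ab


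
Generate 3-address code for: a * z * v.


Break into single-operator statements:
t1 = a * z
t2 = t1 * v


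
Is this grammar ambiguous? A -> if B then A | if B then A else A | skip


dangling else: 'if B then if B then skip else skip' parses two ways
Ambiguous


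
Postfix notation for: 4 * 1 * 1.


Left to right (same or higher precedence on left)
Postfix: 4 1 * 1 *


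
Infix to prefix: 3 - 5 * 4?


'*' binds tighter: tree is (- 3 (* 5 4))
Prefix: - 3 * 5 4


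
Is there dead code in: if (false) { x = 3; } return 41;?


condition is constant false, so the whole block is unreachable
Dead: 'if (false) { x = 3; }'


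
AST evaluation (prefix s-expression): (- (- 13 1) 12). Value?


Evaluate inner: (- 13 1) = 12
Evaluate root: (- 12 12) = 0
Result: 0


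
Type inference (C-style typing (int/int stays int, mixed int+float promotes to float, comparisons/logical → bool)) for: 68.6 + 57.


Operand types: float + int
Rule: mixed int/float promotes to float; int/int stays int
Result type: float


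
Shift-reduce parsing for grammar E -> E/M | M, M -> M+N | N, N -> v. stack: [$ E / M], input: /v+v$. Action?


handle 'E/M' on top; lookahead ∈ FOLLOW(E) = {/, $}
Action: reduce (E -> E/M)


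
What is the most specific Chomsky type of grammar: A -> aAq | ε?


Single nonterminal LHS, but a^n q^n is not regular
Classification: Type 2 (Context-Free)


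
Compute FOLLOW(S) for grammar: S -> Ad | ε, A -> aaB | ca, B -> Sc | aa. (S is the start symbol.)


$ ∈ FOLLOW(S). For each A -> αBβ: add FIRST(β)\{ε} to FOLLOW(B); if β nullable, add FOLLOW(A).
FOLLOW(S) = {$, c}


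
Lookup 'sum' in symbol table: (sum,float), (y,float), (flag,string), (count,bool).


Lookup 'sum' → type float


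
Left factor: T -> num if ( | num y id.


Common prefix: 'num'
Factored: T -> num T', T' -> if ( | y id


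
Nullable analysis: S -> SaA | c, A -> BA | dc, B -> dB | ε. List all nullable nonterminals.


A nonterminal is nullable iff some alternative derives ε (directly, or every symbol in it is nullable)
Nullable: {B}


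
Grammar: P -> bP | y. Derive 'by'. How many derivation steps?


Derivation: P => bP => by
Steps: 2


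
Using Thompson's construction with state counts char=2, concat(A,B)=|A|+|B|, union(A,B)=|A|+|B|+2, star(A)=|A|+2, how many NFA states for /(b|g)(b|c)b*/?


Syntax tree has 5 char leaf(s), 2 union(s), 1 star(s)
chars contribute 5×2 = 10; each union adds +2; each star adds +2
Total: 10 + 4 + 2 = 16 states


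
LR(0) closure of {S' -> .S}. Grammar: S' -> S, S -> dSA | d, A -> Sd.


Start: S' -> .S
For each item with dot before a nonterminal B, add B -> .γ for every B-production
Closure: [S' -> .S, S -> .dSA, S -> .d]


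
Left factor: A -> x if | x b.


Common prefix: 'x'
Factored: A -> x A', A' -> if | b


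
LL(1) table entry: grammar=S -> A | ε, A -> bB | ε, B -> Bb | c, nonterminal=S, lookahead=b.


For [S, b]: 'b' ∈ FIRST(A)
Entry: S -> A


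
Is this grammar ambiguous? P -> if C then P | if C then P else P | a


dangling else: 'if C then if C then a else a' parses two ways
Ambiguous


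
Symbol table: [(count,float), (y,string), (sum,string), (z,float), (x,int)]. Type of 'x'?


Lookup 'x' → type int


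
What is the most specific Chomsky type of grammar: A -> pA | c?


Right-linear: every RHS is a terminal or a terminal followed by one nonterminal
Classification: Type 3 (Regular)


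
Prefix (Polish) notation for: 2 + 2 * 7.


'*' binds tighter: tree is (+ 2 (* 2 7))
Prefix: + 2 * 2 7


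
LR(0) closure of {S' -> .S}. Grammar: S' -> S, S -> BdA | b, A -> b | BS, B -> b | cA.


Start: S' -> .S
For each item with dot before a nonterminal B, add B -> .γ for every B-production
Closure: [S' -> .S, S -> .BdA, S -> .b, B -> .b, B -> .cA]


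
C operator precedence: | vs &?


'&' is bitwise AND (level 5); '|' is bitwise OR (level 3)
Higher level binds tighter
'&' has higher precedence than '|'


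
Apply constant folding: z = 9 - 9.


9 - 9 = 0 at compile time
Optimized: z = 0


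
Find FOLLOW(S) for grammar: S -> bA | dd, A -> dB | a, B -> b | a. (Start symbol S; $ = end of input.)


$ ∈ FOLLOW(S). For each A -> αBβ: add FIRST(β)\{ε} to FOLLOW(B); if β nullable, add FOLLOW(A).
FOLLOW(S) = {$}


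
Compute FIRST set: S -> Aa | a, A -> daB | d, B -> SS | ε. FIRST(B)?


Per alternative of B: FIRST(SS) = {a, d}; FIRST(ε) = {ε}
FIRST(B) = {a, d, ε}


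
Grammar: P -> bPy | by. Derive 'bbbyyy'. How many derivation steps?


Derivation: P => bPy => bbPyy => bbbyyy
Steps: 3


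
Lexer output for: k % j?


Scan left to right, longest-match per lexeme
Tokens: ID(k), OP(%), ID(j)


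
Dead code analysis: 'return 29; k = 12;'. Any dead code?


statement follows a return and is unreachable
Dead: 'k = 12'


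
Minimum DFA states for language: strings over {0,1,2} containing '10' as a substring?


KMP-style automaton: 2 progress states + 1 absorbing accept = 3
Minimal DFA: 3 states


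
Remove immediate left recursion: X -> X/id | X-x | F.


Left-recursive alternatives: X/id, X-x; non-recursive: F
Introduce X': X -> FX', X' -> /idX' | -xX' | ε


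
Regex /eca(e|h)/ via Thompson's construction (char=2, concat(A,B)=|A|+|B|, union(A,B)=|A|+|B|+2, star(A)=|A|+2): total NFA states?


Syntax tree has 5 char leaf(s), 1 union(s), 0 star(s)
chars contribute 5×2 = 10; each union adds +2; each star adds +2
Total: 10 + 2 + 0 = 12 states


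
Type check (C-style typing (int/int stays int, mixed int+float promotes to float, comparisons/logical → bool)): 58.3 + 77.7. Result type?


Operand types: float + float
Rule: mixed int/float promotes to float; int/int stays int
Result type: float


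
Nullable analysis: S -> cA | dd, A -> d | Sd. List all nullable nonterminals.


A nonterminal is nullable iff some alternative derives ε (directly, or every symbol in it is nullable)
Nullable: {}


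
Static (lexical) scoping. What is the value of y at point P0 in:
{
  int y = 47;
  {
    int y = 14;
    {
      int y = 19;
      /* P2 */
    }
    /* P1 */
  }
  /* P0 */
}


y declared in the same block as P0
y = 47


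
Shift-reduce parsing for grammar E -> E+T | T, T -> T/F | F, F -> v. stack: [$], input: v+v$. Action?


no handle on stack; shift 'v'
Action: shift


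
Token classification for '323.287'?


Pattern: digits with a decimal point
Type: FLOAT_LITERAL


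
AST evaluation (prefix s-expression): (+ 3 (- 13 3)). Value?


Evaluate inner: (- 13 3) = 10
Evaluate root: (+ 3 10) = 13
Result: 13


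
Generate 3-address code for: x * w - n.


Break into single-operator statements:
t1 = x * w
t2 = t1 - n


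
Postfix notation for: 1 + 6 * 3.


* has higher precedence, evaluate 6*3 first
Postfix: 1 6 3 * +


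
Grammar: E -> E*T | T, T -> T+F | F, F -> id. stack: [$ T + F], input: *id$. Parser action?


handle 'T+F' on top
Action: reduce (T -> T+F)


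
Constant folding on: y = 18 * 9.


18 * 9 = 162 at compile time
Optimized: y = 162


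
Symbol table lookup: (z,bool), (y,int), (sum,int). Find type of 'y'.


Lookup 'y' → type int


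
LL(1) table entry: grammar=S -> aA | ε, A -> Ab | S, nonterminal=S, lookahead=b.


For [S, b]: ε is nullable and 'b' ∈ FOLLOW(S)
Entry: S -> ε


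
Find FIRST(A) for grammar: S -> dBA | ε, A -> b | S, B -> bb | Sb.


Per alternative of A: FIRST(b) = {b}; FIRST(S) = {d, ε}
FIRST(A) = {b, d, ε}


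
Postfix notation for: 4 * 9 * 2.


Left to right (same or higher precedence on left)
Postfix: 4 9 * 2 *


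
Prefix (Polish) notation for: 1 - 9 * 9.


'*' binds tighter: tree is (- 1 (* 9 9))
Prefix: - 1 * 9 9


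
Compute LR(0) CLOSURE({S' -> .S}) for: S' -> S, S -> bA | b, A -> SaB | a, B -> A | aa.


Start: S' -> .S
For each item with dot before a nonterminal B, add B -> .γ for every B-production
Closure: [S' -> .S, S -> .bA, S -> .b]


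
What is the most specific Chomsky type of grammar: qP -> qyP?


LHS has context (more than one symbol) and |LHS| ≤ |RHS|
Classification: Type 1 (Context-Sensitive)


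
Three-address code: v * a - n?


Break into single-operator statements:
t1 = v * a
t2 = t1 - n


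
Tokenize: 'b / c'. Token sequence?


Scan left to right, longest-match per lexeme
Tokens: ID(b), OP(/), ID(c)


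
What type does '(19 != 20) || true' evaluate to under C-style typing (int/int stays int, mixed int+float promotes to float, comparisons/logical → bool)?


Operand types: bool || bool
Rule: logical operators take bool operands and yield bool
Result type: bool


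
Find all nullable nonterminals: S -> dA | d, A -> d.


A nonterminal is nullable iff some alternative derives ε (directly, or every symbol in it is nullable)
Nullable: {}


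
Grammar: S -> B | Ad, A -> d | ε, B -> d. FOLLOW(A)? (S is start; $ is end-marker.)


$ ∈ FOLLOW(S). For each A -> αBβ: add FIRST(β)\{ε} to FOLLOW(B); if β nullable, add FOLLOW(A).
FOLLOW(A) = {d}


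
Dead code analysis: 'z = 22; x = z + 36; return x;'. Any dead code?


z is read by x's definition; x is returned
No dead code


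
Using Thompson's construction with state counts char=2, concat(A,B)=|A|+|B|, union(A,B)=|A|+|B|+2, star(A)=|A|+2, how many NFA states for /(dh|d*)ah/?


Syntax tree has 5 char leaf(s), 1 union(s), 1 star(s)
chars contribute 5×2 = 10; each union adds +2; each star adds +2
Total: 10 + 2 + 2 = 14 states


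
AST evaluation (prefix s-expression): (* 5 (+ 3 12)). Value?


Evaluate inner: (+ 3 12) = 15
Evaluate root: (* 5 15) = 75
Result: 75


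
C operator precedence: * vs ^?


'*' is multiplicative (level 10); '^' is bitwise XOR (level 4)
Higher level binds tighter
'*' has higher precedence than '^'


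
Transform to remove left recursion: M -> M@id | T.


Left-recursive alternatives: M@id; non-recursive: T
Introduce M': M -> TM', M' -> @idM' | ε


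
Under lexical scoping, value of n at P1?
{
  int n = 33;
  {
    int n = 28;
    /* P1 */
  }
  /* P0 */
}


n declared in the same block as P1
n = 28


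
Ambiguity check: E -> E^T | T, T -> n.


precedence layered via separate nonterminal T: deterministic
Unambiguous


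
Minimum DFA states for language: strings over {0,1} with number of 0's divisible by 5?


Track (count of 0) mod 5: states 0..4, accept at 0
Minimal DFA: 5 states


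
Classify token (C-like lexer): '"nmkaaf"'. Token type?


Pattern: double-quoted sequence
Type: STRING_LITERAL


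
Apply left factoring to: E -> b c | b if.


Common prefix: 'b'
Factored: E -> b E', E' -> c | if


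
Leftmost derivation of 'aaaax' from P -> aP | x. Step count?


Derivation: P => aP => aaP => aaaP => aaaaP => aaaax
Steps: 5


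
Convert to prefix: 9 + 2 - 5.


left-to-right (same/higher precedence on left): tree is (- (+ 9 2) 5)
Prefix: - + 9 2 5


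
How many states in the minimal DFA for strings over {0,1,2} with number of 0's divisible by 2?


Track (count of 0) mod 2: states 0..1, accept at 0
Minimal DFA: 2 states


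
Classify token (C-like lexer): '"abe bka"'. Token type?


Pattern: double-quoted sequence
Type: STRING_LITERAL


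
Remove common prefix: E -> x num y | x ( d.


Common prefix: 'x'
Factored: E -> x E', E' -> num y | ( d


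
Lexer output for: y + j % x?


Scan left to right, longest-match per lexeme
Tokens: ID(y), OP(+), ID(j), OP(%), ID(x)


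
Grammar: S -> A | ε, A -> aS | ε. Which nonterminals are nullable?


A nonterminal is nullable iff some alternative derives ε (directly, or every symbol in it is nullable)
Nullable: {A, S}


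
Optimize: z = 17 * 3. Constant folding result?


17 * 3 = 51 at compile time
Optimized: z = 51


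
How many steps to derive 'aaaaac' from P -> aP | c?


Derivation: P => aP => aaP => aaaP => aaaaP => aaaaaP => aaaaac
Steps: 6


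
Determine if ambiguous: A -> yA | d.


right-linear, alternatives start with distinct terminals 'y' vs 'd': unique leftmost derivation
Unambiguous


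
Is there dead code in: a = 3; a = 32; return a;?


first assignment to a is overwritten before any read
Dead: 'a = 3'


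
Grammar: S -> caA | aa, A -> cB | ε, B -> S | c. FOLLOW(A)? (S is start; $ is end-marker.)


$ ∈ FOLLOW(S). For each A -> αBβ: add FIRST(β)\{ε} to FOLLOW(B); if β nullable, add FOLLOW(A).
FOLLOW(A) = {$}


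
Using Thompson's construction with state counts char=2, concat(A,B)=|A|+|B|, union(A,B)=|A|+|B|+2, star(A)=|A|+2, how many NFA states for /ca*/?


Syntax tree has 2 char leaf(s), 0 union(s), 1 star(s)
chars contribute 2×2 = 4; each union adds +2; each star adds +2
Total: 4 + 0 + 2 = 6 states


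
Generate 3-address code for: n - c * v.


Break into single-operator statements:
t1 = c * v
t2 = n - t1


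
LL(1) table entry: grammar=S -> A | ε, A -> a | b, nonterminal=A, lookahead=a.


For [A, a]: 'a' ∈ FIRST(a)
Entry: A -> a


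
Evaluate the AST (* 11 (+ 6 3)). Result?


Evaluate inner: (+ 6 3) = 9
Evaluate root: (* 11 9) = 99
Result: 99


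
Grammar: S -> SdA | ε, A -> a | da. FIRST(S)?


Per alternative of S: FIRST(SdA) = {d}; FIRST(ε) = {ε}
FIRST(S) = {d, ε}


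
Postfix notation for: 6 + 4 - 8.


Left to right (same or higher precedence on left)
Postfix: 6 4 + 8 -


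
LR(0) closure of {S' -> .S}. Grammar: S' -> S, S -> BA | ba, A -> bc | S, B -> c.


Start: S' -> .S
For each item with dot before a nonterminal B, add B -> .γ for every B-production
Closure: [S' -> .S, S -> .BA, S -> .ba, B -> .c]


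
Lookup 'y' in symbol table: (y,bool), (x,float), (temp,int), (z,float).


Lookup 'y' → type bool


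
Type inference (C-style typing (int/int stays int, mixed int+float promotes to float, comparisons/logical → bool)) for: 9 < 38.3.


Operand types: int < float
Rule: comparison yields bool
Result type: bool


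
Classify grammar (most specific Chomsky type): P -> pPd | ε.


Single nonterminal LHS, but p^n d^n is not regular
Classification: Type 2 (Context-Free)


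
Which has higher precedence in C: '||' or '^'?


'^' is bitwise XOR (level 4); '||' is logical OR (level 1)
Higher level binds tighter
'^' has higher precedence than '||'


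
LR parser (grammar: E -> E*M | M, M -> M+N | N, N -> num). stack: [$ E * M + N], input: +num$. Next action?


handle 'M+N' on top
Action: reduce (M -> M+N)


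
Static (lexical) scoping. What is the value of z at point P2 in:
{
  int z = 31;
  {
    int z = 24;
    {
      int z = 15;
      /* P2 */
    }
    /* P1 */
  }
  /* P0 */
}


z declared in the same block as P2
z = 15


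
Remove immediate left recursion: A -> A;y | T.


Left-recursive alternatives: A;y; non-recursive: T
Introduce A': A -> TA', A' -> ;yA' | ε


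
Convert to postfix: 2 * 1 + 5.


Left to right (same or higher precedence on left)
Postfix: 2 1 * 5 +


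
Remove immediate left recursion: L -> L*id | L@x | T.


Left-recursive alternatives: L*id, L@x; non-recursive: T
Introduce L': L -> TL', L' -> *idL' | @xL' | ε


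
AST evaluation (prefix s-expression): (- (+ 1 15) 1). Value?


Evaluate inner: (+ 1 15) = 16
Evaluate root: (- 16 1) = 15
Result: 15


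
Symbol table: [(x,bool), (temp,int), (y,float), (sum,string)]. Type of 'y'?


Lookup 'y' → type float


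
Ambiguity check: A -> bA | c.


right-linear, alternatives start with distinct terminals 'b' vs 'c': unique leftmost derivation
Unambiguous


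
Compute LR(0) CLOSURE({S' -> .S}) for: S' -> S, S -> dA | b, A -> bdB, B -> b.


Start: S' -> .S
For each item with dot before a nonterminal B, add B -> .γ for every B-production
Closure: [S' -> .S, S -> .dA, S -> .b]


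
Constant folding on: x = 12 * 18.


12 * 18 = 216 at compile time
Optimized: x = 216


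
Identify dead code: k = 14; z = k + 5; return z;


k is read by z's definition; z is returned
No dead code


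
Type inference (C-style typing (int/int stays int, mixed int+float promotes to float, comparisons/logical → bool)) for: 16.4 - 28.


Operand types: float - int
Rule: mixed int/float promotes to float; int/int stays int
Result type: float


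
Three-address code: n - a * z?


Break into single-operator statements:
t1 = a * z
t2 = n - t1


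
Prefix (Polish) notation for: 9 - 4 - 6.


left-to-right (same/higher precedence on left): tree is (- (- 9 4) 6)
Prefix: - - 9 4 6


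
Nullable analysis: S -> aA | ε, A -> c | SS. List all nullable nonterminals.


A nonterminal is nullable iff some alternative derives ε (directly, or every symbol in it is nullable)
Nullable: {A, S}


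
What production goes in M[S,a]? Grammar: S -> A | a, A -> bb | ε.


For [S, a]: 'a' ∈ FIRST(a)
Entry: S -> a


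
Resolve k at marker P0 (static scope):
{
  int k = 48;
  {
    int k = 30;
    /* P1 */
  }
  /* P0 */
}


k declared in the same block as P0
k = 48


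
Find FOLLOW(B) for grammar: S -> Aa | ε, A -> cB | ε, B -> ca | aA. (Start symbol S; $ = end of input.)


$ ∈ FOLLOW(S). For each A -> αBβ: add FIRST(β)\{ε} to FOLLOW(B); if β nullable, add FOLLOW(A).
FOLLOW(B) = {a}


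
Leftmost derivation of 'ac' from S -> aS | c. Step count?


Derivation: S => aS => ac
Steps: 2


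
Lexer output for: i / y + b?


Scan left to right, longest-match per lexeme
Tokens: ID(i), OP(/), ID(y), OP(+), ID(b)


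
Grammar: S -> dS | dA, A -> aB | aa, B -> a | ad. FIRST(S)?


Per alternative of S: FIRST(dS) = {d}; FIRST(dA) = {d}
FIRST(S) = {d}


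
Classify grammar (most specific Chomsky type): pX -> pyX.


LHS has context (more than one symbol) and |LHS| ≤ |RHS|
Classification: Type 1 (Context-Sensitive)


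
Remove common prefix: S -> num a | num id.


Common prefix: 'num'
Factored: S -> num S', S' -> a | id


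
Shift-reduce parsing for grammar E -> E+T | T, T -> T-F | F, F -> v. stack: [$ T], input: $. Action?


lookahead ∉ {-} so T won't extend; reduce E -> T
Action: reduce (E -> T)


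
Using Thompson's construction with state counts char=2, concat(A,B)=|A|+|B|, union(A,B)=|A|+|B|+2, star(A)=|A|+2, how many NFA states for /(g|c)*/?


Syntax tree has 2 char leaf(s), 1 union(s), 1 star(s)
chars contribute 2×2 = 4; each union adds +2; each star adds +2
Total: 4 + 2 + 2 = 8 states


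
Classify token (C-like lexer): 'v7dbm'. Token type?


Pattern: letter/underscore followed by alphanumerics, not a keyword
Type: IDENTIFIER


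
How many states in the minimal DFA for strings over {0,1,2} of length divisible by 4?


Track length mod 4: states 0..3, accept at 0
Minimal DFA: 4 states


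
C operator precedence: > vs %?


'%' is multiplicative (level 10); '>' is relational (level 7)
Higher level binds tighter
'%' has higher precedence than '>'


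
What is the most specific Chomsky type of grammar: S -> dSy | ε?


Single nonterminal LHS, but d^n y^n is not regular
Classification: Type 2 (Context-Free)


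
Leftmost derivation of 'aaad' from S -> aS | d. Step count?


Derivation: S => aS => aaS => aaaS => aaad
Steps: 4


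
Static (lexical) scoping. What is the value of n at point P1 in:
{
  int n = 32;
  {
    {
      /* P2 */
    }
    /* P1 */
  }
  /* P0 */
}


P1's block does not declare n; resolves to the enclosing declaration at depth 0
n = 32


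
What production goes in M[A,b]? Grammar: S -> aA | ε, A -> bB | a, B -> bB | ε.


For [A, b]: 'b' ∈ FIRST(bB)
Entry: A -> bB


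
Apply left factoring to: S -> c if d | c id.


Common prefix: 'c'
Factored: S -> c S', S' -> if d | id


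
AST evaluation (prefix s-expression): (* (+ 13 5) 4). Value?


Evaluate inner: (+ 13 5) = 18
Evaluate root: (* 18 4) = 72
Result: 72


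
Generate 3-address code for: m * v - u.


Break into single-operator statements:
t1 = m * v
t2 = t1 - u


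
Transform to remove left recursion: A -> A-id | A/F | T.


Left-recursive alternatives: A-id, A/F; non-recursive: T
Introduce A': A -> TA', A' -> -idA' | /FA' | ε


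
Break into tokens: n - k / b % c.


Scan left to right, longest-match per lexeme
Tokens: ID(n), OP(-), ID(k), OP(/), ID(b), OP(%), ID(c)


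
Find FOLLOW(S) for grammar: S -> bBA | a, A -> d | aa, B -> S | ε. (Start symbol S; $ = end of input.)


$ ∈ FOLLOW(S). For each A -> αBβ: add FIRST(β)\{ε} to FOLLOW(B); if β nullable, add FOLLOW(A).
FOLLOW(S) = {$, a, d}


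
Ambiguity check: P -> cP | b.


right-linear, alternatives start with distinct terminals 'c' vs 'b': unique leftmost derivation
Unambiguous


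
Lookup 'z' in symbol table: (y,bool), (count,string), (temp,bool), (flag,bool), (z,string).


Lookup 'z' → type string


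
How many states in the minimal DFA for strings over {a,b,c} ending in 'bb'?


Track the longest suffix of input matching a prefix of 'bb': 3 classes (prefixes of length 0..2)
Minimal DFA: 3 states


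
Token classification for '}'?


Pattern: delimiter/punctuation
Type: PUNCTUATION


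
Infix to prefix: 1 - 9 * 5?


'*' binds tighter: tree is (- 1 (* 9 5))
Prefix: - 1 * 9 5


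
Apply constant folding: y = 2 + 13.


2 + 13 = 15 at compile time
Optimized: y = 15


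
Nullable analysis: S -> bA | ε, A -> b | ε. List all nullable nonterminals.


A nonterminal is nullable iff some alternative derives ε (directly, or every symbol in it is nullable)
Nullable: {A, S}


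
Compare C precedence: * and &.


'*' is multiplicative (level 10); '&' is bitwise AND (level 5)
Higher level binds tighter
'*' has higher precedence than '&'


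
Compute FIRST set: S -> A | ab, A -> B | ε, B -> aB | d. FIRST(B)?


Per alternative of B: FIRST(aB) = {a}; FIRST(d) = {d}
FIRST(B) = {a, d}


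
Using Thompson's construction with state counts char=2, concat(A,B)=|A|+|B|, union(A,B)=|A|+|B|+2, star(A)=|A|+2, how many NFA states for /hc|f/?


Syntax tree has 3 char leaf(s), 1 union(s), 0 star(s)
chars contribute 3×2 = 6; each union adds +2; each star adds +2
Total: 6 + 2 + 0 = 8 states


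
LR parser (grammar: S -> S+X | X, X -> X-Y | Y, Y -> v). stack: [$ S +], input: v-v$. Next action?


no handle ('S+' is not any RHS); shift 'v'
Action: shift


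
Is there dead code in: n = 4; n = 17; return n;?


first assignment to n is overwritten before any read
Dead: 'n = 4'


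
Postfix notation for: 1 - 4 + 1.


Left to right (same or higher precedence on left)
Postfix: 1 4 - 1 +


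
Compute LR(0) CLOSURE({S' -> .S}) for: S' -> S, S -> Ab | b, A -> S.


Start: S' -> .S
For each item with dot before a nonterminal B, add B -> .γ for every B-production
Closure: [S' -> .S, S -> .Ab, S -> .b, A -> .S]


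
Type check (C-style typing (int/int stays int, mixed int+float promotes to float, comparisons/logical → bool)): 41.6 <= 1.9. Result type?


Operand types: float <= float
Rule: comparison yields bool
Result type: bool


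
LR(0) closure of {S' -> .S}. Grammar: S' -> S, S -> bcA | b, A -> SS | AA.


Start: S' -> .S
For each item with dot before a nonterminal B, add B -> .γ for every B-production
Closure: [S' -> .S, S -> .bcA, S -> .b]


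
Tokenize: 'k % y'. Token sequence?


Scan left to right, longest-match per lexeme
Tokens: ID(k), OP(%), ID(y)


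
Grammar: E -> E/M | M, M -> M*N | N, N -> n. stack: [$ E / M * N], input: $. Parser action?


handle 'M*N' on top
Action: reduce (M -> M*N)


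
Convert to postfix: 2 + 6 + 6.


Left to right (same or higher precedence on left)
Postfix: 2 6 + 6 +


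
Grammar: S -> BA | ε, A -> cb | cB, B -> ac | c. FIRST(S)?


Per alternative of S: FIRST(BA) = {a, c}; FIRST(ε) = {ε}
FIRST(S) = {a, c, ε}


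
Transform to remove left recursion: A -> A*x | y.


Left-recursive alternatives: A*x; non-recursive: y
Introduce A': A -> yA', A' -> *xA' | ε


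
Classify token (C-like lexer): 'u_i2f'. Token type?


Pattern: letter/underscore followed by alphanumerics, not a keyword
Type: IDENTIFIER


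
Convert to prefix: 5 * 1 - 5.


left-to-right (same/higher precedence on left): tree is (- (* 5 1) 5)
Prefix: - * 5 1 5


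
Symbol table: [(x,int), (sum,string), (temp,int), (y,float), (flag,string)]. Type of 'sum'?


Lookup 'sum' → type string


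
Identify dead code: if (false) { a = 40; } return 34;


condition is constant false, so the whole block is unreachable
Dead: 'if (false) { a = 40; }'


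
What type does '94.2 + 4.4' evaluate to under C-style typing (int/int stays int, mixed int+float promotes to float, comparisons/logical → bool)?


Operand types: float + float
Rule: mixed int/float promotes to float; int/int stays int
Result type: float


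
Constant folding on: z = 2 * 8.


2 * 8 = 16 at compile time
Optimized: z = 16


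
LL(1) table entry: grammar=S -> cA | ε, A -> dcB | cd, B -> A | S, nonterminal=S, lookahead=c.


For [S, c]: 'c' ∈ FIRST(cA)
Entry: S -> cA


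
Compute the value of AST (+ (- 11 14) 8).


Evaluate inner: (- 11 14) = -3
Evaluate root: (+ -3 8) = 5
Result: 5


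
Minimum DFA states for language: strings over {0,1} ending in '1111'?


Track the longest suffix of input matching a prefix of '1111': 5 classes (prefixes of length 0..4)
Minimal DFA: 5 states


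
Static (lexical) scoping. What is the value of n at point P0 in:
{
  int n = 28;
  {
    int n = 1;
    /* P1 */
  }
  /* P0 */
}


n declared in the same block as P0
n = 28


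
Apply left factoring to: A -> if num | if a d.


Common prefix: 'if'
Factored: A -> if A', A' -> num | a d


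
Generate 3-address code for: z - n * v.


Break into single-operator statements:
t1 = n * v
t2 = z - t1


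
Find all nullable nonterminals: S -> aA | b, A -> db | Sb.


A nonterminal is nullable iff some alternative derives ε (directly, or every symbol in it is nullable)
Nullable: {}


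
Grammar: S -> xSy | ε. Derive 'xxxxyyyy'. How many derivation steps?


Derivation: S => xSy => xxSyy => xxxSyyy => xxxxSyyyy => xxxxyyyy
Steps: 5


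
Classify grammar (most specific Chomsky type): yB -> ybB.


LHS has context (more than one symbol) and |LHS| ≤ |RHS|
Classification: Type 1 (Context-Sensitive)


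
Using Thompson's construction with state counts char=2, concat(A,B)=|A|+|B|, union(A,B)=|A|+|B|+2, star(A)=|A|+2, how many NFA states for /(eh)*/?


Syntax tree has 2 char leaf(s), 0 union(s), 1 star(s)
chars contribute 2×2 = 4; each union adds +2; each star adds +2
Total: 4 + 0 + 2 = 6 states


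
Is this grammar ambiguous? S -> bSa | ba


balanced b^n…a^n: each string has a unique parse
Unambiguous


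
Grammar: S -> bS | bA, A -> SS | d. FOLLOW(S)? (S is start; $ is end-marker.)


$ ∈ FOLLOW(S). For each A -> αBβ: add FIRST(β)\{ε} to FOLLOW(B); if β nullable, add FOLLOW(A).
FOLLOW(S) = {$, b}


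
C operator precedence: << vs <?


'<<' is shift (level 8); '<' is relational (level 7)
Higher level binds tighter
'<<' has higher precedence than '<'


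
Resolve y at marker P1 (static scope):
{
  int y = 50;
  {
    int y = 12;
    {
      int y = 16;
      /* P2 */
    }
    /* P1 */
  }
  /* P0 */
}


y declared in the same block as P1
y = 12


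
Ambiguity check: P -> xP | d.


right-linear, alternatives start with distinct terminals 'x' vs 'd': unique leftmost derivation
Unambiguous


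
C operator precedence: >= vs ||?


'>=' is relational (level 7); '||' is logical OR (level 1)
Higher level binds tighter
'>=' has higher precedence than '||'


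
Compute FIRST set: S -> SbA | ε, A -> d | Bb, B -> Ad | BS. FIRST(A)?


Per alternative of A: FIRST(d) = {d}; FIRST(Bb) = {d}
FIRST(A) = {d}


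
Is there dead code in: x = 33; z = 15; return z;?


x is assigned but never read
Dead: 'x = 33'


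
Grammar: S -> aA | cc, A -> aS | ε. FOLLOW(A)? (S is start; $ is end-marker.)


$ ∈ FOLLOW(S). For each A -> αBβ: add FIRST(β)\{ε} to FOLLOW(B); if β nullable, add FOLLOW(A).
FOLLOW(A) = {$}


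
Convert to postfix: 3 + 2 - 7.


Left to right (same or higher precedence on left)
Postfix: 3 2 + 7 -


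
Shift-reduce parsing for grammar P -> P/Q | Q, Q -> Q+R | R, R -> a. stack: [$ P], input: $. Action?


start symbol P on stack, input exhausted
Action: accept


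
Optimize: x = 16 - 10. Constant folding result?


16 - 10 = 6 at compile time
Optimized: x = 6


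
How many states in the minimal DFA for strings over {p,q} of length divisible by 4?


Track length mod 4: states 0..3, accept at 0
Minimal DFA: 4 states


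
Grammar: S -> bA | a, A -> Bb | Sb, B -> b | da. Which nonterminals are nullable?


A nonterminal is nullable iff some alternative derives ε (directly, or every symbol in it is nullable)
Nullable: {}


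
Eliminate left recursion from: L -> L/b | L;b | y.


Left-recursive alternatives: L/b, L;b; non-recursive: y
Introduce L': L -> yL', L' -> /bL' | ;bL' | ε


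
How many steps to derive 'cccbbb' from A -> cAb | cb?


Derivation: A => cAb => ccAbb => cccbbb
Steps: 3


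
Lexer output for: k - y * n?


Scan left to right, longest-match per lexeme
Tokens: ID(k), OP(-), ID(y), OP(*), ID(n)


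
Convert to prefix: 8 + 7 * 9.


'*' binds tighter: tree is (+ 8 (* 7 9))
Prefix: + 8 * 7 9


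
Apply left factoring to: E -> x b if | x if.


Common prefix: 'x'
Factored: E -> x E', E' -> b if | if


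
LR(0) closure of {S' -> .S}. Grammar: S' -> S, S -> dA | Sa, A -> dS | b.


Start: S' -> .S
For each item with dot before a nonterminal B, add B -> .γ for every B-production
Closure: [S' -> .S, S -> .dA, S -> .Sa]
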